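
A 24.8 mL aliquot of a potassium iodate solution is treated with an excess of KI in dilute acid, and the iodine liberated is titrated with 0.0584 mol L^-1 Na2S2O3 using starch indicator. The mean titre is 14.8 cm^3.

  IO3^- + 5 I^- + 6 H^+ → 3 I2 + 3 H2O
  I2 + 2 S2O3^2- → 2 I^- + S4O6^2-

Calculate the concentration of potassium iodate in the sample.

0.00581 mol/L

n(S2O3^2-) = 0.0148 × 0.0584 = 8.64 × 10^-4 mol
n(I2) = n(S2O3^2-)/2 = 4.32 × 10^-4 mol
From the 1:3 ratio, n(IO3^-) in the aliquot = 1/3 × 4.32 × 10^-4 = 1.44 × 10^-4 mol
[IO3^-] = 1.44 × 10^-4 / 0.0248 = 0.00581 mol/L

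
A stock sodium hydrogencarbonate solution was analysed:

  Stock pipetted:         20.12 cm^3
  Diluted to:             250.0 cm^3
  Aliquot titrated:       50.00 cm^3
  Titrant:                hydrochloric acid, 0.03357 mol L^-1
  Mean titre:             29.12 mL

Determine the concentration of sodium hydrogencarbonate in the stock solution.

NaHCO3 + HCl → NaCl + H2O + CO2
n(HCl) = 0.02912 × 0.03357 = 9.776 × 10^-4 mol
n(NaHCO3) in the aliquot = 9.776 × 10^-4 mol (1:1 ratio)
[NaHCO3]_dilute = 9.776 × 10^-4 / 0.05000 = 0.01955 mol/L
Dilution factor = 250.0 / 20.12 = 12.43
[NaHCO3]_stock = 0.01955 × 12.43 = 0.2429 mol/L

0.2429 mol/L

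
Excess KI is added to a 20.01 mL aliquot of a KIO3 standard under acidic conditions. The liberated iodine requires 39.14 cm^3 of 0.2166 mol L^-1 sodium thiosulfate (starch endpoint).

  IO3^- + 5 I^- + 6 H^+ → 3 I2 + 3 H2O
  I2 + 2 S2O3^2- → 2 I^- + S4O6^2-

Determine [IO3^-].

0.07061 mol/L

n(S2O3^2-) = 0.03914 × 0.2166 = 8.478 × 10^-3 mol
n(I2) = n(S2O3^2-)/2 = 4.239 × 10^-3 mol
From the 1:3 ratio, n(IO3^-) in the aliquot = 1/3 × 4.239 × 10^-3 = 1.413 × 10^-3 mol
[IO3^-] = 1.413 × 10^-3 / 0.02001 = 0.07061 mol/L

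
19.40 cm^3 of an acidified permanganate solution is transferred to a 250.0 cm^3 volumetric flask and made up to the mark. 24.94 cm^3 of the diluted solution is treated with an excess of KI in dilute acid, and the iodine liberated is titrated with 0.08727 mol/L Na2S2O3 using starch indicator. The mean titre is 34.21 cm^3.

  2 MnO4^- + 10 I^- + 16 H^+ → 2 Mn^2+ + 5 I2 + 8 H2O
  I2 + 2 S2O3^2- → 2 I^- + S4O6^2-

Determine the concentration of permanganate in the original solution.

0.3085 mol/L

n(S2O3^2-) = 0.03421 × 0.08727 = 2.986 × 10^-3 mol
n(I2) = n(S2O3^2-)/2 = 1.493 × 10^-3 mol
From the 2:5 ratio, n(MnO4^-) in the aliquot = 2/5 × 1.493 × 10^-3 = 5.971 × 10^-4 mol
[MnO4^-]_dilute = 5.971 × 10^-4 / 0.02494 = 0.02394 mol/L
[MnO4^-]_original = 0.02394 × 250.0/19.40 = 0.3085 mol/L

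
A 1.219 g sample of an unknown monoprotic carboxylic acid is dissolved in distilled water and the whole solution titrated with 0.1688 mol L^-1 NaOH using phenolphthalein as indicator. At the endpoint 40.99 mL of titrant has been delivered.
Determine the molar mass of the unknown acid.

n(NaOH) = 0.04099 L × 0.1688 mol/L = 6.919 × 10^-3 mol
n(HA) = 6.919 × 10^-3 mol (1:1 ratio)
M = m / n = 1.219 g / 6.919 × 10^-3 mol = 176.2 g/mol

176.2 g/mol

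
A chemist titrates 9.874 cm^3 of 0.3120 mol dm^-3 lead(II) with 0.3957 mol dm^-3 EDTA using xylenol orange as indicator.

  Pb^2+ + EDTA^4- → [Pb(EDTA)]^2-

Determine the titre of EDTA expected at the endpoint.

7.785 mL

n(Pb2+) = 0.009874 L × 0.3120 mol/L = 3.081 × 10^-3 mol
n(EDTA) = 3.081 × 10^-3 mol (1:1 stoichiometry)
V(EDTA) = 3.081 × 10^-3 mol / 0.3957 mol/L = 0.007785 L = 7.785 mL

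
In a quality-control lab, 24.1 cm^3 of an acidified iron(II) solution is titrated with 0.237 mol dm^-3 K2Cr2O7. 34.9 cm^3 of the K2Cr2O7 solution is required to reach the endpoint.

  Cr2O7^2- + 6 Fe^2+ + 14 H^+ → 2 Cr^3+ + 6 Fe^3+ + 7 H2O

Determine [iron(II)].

2.06 mol/L

n(K2Cr2O7) = 0.0349 L × 0.237 mol/L = 8.27 × 10^-3 mol
From the 6:1 mole ratio, n(Fe2+) = 6/1 × 8.27 × 10^-3 = 0.0496 mol
[Fe2+] = 0.0496 mol / 0.0241 L = 2.06 mol/L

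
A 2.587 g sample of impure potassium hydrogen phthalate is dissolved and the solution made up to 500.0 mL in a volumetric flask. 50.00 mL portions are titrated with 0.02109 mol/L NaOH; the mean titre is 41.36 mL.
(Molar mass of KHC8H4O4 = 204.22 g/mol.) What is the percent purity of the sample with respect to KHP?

KHC8H4O4 + NaOH → KNaC8H4O4 + H2O
n(NaOH) per titration = 0.04136 × 0.02109 = 8.723 × 10^-4 mol
n(KHC8H4O4) in each aliquot = 8.723 × 10^-4 mol (1:1 ratio)
n(KHC8H4O4) in the whole flask = 8.723 × 10^-4 × 500.0/50.00 = 8.723 × 10^-3 mol
mass of KHC8H4O4 = 8.723 × 10^-3 × 204.22 = 1.781 g
% KHC8H4O4 = 1.781 / 2.587 × 100 = 68.86 %

68.86 %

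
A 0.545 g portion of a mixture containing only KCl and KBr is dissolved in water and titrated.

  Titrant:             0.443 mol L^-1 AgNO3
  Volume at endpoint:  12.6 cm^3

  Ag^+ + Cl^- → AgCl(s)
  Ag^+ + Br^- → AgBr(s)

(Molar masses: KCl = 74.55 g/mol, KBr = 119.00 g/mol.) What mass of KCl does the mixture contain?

n(AgNO3) = 0.0126 × 0.443 = 5.58 × 10^-3 mol
Let x = n(KCl), y = n(KBr).
Titrant: 1x + 1y = 5.58 × 10^-3;  mass: 74.55x + 119.00y = 0.545
Solving, x = 2.68 × 10^-3 mol, y = 2.90 × 10^-3 mol
mass of KCl = 2.68 × 10^-3 × 74.55 = 0.200 g

0.200 g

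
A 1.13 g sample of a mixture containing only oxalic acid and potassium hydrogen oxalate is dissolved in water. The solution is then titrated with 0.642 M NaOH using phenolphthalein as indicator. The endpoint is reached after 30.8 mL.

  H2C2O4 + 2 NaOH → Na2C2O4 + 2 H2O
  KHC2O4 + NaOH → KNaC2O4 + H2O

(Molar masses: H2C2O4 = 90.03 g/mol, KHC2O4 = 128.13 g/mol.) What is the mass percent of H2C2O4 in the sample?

67.3 %

n(NaOH) = 0.0308 × 0.642 = 0.0198 mol
Let x = n(H2C2O4), y = n(KHC2O4).
Titrant: 2x + 1y = 0.0198;  mass: 90.03x + 128.13y = 1.13
Solving, x = 8.44 × 10^-3 mol, y = 2.89 × 10^-3 mol
mass of H2C2O4 = 8.44 × 10^-3 × 90.03 = 0.760 g
% H2C2O4 = 0.760 / 1.13 × 100 = 67.3 %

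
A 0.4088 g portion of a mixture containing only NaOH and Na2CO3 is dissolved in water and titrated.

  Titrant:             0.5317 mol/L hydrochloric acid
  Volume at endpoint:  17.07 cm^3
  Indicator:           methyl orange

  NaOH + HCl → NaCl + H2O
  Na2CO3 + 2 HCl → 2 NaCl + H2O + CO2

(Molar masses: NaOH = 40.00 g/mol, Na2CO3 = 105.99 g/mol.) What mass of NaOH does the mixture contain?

0.2222 g

n(HCl) = 0.01707 × 0.5317 = 9.076 × 10^-3 mol
Let x = n(NaOH), y = n(Na2CO3).
Titrant: 1x + 2y = 9.076 × 10^-3;  mass: 40.00x + 105.99y = 0.4088
Solving, x = 5.555 × 10^-3 mol, y = 1.760 × 10^-3 mol
mass of NaOH = 5.555 × 10^-3 × 40.00 = 0.2222 g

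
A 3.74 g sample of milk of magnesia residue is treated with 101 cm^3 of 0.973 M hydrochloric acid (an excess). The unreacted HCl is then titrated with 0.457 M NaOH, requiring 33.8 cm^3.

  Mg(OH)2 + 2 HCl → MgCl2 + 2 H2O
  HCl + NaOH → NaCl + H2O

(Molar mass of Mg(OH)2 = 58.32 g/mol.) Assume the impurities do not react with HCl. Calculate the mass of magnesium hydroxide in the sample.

2.42 g

n(HCl) added = 0.101 × 0.973 = 0.0983 mol
n(NaOH) used in back-titration = 0.0338 × 0.457 = 0.0154 mol
n(HCl) left over = 0.0154 mol (1:1 ratio)
n(HCl) consumed by analyte = 0.0983 − 0.0154 = 0.0828 mol
From the 1:2 ratio, n(Mg(OH)2) = 1/2 × 0.0828 = 0.0414 mol
mass of Mg(OH)2 = 0.0414 × 58.32 = 2.42 g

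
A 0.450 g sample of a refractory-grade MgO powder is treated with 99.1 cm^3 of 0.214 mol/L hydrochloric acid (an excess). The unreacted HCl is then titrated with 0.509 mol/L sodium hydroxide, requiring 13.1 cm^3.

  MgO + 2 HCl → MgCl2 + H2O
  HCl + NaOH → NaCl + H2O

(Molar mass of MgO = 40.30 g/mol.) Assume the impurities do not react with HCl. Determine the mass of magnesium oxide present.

n(HCl) added = 0.0991 × 0.214 = 0.0212 mol
n(NaOH) used in back-titration = 0.0131 × 0.509 = 6.67 × 10^-3 mol
n(HCl) left over = 6.67 × 10^-3 mol (1:1 ratio)
n(HCl) consumed by analyte = 0.0212 − 6.67 × 10^-3 = 0.0145 mol
From the 1:2 ratio, n(MgO) = 1/2 × 0.0145 = 7.27 × 10^-3 mol
mass of MgO = 7.27 × 10^-3 × 40.30 = 0.293 g

0.293 g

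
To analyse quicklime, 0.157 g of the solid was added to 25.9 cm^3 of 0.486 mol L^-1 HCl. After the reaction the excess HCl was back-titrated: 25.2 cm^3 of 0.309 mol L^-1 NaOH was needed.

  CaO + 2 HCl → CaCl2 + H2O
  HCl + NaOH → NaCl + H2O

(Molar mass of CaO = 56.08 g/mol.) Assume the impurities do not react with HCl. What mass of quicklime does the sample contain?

0.135 g

n(HCl) added = 0.0259 × 0.486 = 0.0126 mol
n(NaOH) used in back-titration = 0.0252 × 0.309 = 7.79 × 10^-3 mol
n(HCl) left over = 7.79 × 10^-3 mol (1:1 ratio)
n(HCl) consumed by analyte = 0.0126 − 7.79 × 10^-3 = 4.80 × 10^-3 mol
From the 1:2 ratio, n(CaO) = 1/2 × 4.80 × 10^-3 = 2.40 × 10^-3 mol
mass of CaO = 2.40 × 10^-3 × 56.08 = 0.135 g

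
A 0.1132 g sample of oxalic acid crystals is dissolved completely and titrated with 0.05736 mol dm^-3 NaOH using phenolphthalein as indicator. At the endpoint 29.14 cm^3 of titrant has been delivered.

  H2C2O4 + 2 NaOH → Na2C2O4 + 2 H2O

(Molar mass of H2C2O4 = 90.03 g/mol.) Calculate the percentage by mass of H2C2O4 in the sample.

66.47 %

n(NaOH) = 0.02914 L × 0.05736 mol/L = 1.671 × 10^-3 mol
From the 1:2 ratio, n(H2C2O4) = 1/2 × 1.671 × 10^-3 = 8.357 × 10^-4 mol
mass of H2C2O4 = 8.357 × 10^-4 × 90.03 g/mol = 0.07524 g
% H2C2O4 = 0.07524 / 0.1132 × 100 = 66.47 %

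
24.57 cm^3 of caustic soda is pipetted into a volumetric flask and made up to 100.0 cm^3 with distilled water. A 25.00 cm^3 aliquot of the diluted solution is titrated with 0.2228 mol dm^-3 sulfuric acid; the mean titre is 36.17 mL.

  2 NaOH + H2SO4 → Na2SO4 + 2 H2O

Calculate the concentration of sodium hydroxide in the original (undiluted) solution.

2.624 mol/L

n(H2SO4) = 0.03617 × 0.2228 = 8.059 × 10^-3 mol
From the 2:1 ratio, n(NaOH) in the aliquot = 2/1 × 8.059 × 10^-3 = 0.01612 mol
[NaOH]_dilute = 0.01612 / 0.02500 = 0.6447 mol/L
Dilution factor = 100.0 / 24.57 = 4.070
[NaOH]_stock = 0.6447 × 4.070 = 2.624 mol/L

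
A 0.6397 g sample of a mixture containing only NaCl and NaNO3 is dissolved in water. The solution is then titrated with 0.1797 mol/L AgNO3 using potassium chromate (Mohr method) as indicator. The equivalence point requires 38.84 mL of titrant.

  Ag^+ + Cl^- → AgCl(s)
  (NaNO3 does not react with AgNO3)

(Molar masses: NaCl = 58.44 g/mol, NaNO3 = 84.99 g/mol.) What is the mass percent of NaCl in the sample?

n(AgNO3) = 0.03884 × 0.1797 = 6.980 × 10^-3 mol
Let x = n(NaCl), y = n(NaNO3).
Titrant: 1x = 6.980 × 10^-3;  mass: 58.44x + 84.99y = 0.6397
Solving, x = 6.980 × 10^-3 mol, y = 2.728 × 10^-3 mol
mass of NaCl = 6.980 × 10^-3 × 58.44 = 0.4079 g
% NaCl = 0.4079 / 0.6397 × 100 = 63.76 %

63.76 %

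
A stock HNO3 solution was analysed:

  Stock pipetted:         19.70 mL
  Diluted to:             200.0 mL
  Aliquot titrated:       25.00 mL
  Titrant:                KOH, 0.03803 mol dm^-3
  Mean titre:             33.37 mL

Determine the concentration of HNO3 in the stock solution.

HNO3 + KOH → KNO3 + H2O
n(KOH) = 0.03337 × 0.03803 = 1.269 × 10^-3 mol
n(HNO3) in the aliquot = 1.269 × 10^-3 mol (1:1 ratio)
[HNO3]_dilute = 1.269 × 10^-3 / 0.02500 = 0.05076 mol/L
Dilution factor = 200.0 / 19.70 = 10.15
[HNO3]_stock = 0.05076 × 10.15 = 0.5154 mol/L

0.5154 mol/L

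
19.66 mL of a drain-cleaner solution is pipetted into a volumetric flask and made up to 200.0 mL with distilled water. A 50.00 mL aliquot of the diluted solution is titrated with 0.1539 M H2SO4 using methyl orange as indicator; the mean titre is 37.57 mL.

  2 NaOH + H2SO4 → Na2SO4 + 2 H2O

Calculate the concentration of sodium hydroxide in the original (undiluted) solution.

n(H2SO4) = 0.03757 × 0.1539 = 5.782 × 10^-3 mol
From the 2:1 ratio, n(NaOH) in the aliquot = 2/1 × 5.782 × 10^-3 = 0.01156 mol
[NaOH]_dilute = 0.01156 / 0.05000 = 0.2313 mol/L
Dilution factor = 200.0 / 19.66 = 10.17
[NaOH]_stock = 0.2313 × 10.17 = 2.353 mol/L

2.353 M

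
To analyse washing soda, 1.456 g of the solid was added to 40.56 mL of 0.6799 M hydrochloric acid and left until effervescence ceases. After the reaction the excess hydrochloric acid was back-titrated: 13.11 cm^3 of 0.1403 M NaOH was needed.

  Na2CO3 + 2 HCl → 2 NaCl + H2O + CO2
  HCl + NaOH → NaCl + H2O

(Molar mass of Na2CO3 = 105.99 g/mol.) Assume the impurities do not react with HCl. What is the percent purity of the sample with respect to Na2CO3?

93.68 %

n(HCl) added = 0.04056 × 0.6799 = 0.02758 mol
n(NaOH) used in back-titration = 0.01311 × 0.1403 = 1.839 × 10^-3 mol
n(HCl) left over = 1.839 × 10^-3 mol (1:1 ratio)
n(HCl) consumed by analyte = 0.02758 − 1.839 × 10^-3 = 0.02574 mol
From the 1:2 ratio, n(Na2CO3) = 1/2 × 0.02574 = 0.01287 mol
mass of Na2CO3 = 0.01287 × 105.99 = 1.364 g
% Na2CO3 = 1.364 / 1.456 × 100 = 93.68 %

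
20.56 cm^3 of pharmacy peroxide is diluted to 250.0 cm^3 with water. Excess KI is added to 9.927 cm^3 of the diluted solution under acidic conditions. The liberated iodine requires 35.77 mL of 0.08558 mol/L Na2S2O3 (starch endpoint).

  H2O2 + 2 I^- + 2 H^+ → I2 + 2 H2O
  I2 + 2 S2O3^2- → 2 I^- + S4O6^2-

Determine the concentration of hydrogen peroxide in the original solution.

1.875 mol/L

n(S2O3^2-) = 0.03577 × 0.08558 = 3.061 × 10^-3 mol
n(I2) = n(S2O3^2-)/2 = 1.531 × 10^-3 mol
n(H2O2) in the aliquot = 1.531 × 10^-3 mol (1:1 ratio)
[H2O2]_dilute = 1.531 × 10^-3 / 0.009927 = 0.1542 mol/L
[H2O2]_original = 0.1542 × 250.0/20.56 = 1.875 mol/L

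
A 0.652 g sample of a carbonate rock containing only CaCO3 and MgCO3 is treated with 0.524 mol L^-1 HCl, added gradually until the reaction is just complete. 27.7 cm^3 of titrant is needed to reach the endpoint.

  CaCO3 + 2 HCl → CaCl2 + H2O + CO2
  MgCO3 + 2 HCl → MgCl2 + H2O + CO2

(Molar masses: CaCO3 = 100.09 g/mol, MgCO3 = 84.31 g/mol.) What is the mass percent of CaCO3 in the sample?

n(HCl) = 0.0277 × 0.524 = 0.0145 mol
Let x = n(CaCO3), y = n(MgCO3).
Titrant: 2x + 2y = 0.0145;  mass: 100.09x + 84.31y = 0.652
Solving, x = 2.54 × 10^-3 mol, y = 4.71 × 10^-3 mol
mass of CaCO3 = 2.54 × 10^-3 × 100.09 = 0.255 g
% CaCO3 = 0.255 / 0.652 × 100 = 39.0 %

39.0 %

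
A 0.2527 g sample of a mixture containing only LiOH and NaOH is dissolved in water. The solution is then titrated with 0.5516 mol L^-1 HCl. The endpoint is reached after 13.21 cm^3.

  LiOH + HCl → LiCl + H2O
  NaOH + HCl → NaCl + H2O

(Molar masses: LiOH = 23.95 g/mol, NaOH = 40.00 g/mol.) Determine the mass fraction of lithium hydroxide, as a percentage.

22.89 %

n(HCl) = 0.01321 × 0.5516 = 7.287 × 10^-3 mol
Let x = n(LiOH), y = n(NaOH).
Titrant: 1x + 1y = 7.287 × 10^-3;  mass: 23.95x + 40.00y = 0.2527
Solving, x = 2.415 × 10^-3 mol, y = 4.871 × 10^-3 mol
mass of LiOH = 2.415 × 10^-3 × 23.95 = 0.05785 g
% LiOH = 0.05785 / 0.2527 × 100 = 22.89 %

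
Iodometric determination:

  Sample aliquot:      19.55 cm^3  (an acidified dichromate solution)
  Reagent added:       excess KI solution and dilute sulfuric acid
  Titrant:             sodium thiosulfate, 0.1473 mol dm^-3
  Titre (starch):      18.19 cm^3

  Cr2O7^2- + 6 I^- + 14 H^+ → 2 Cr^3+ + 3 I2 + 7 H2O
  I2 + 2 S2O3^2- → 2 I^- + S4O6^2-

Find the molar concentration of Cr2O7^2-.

0.02284 mol/L

n(S2O3^2-) = 0.01819 × 0.1473 = 2.679 × 10^-3 mol
n(I2) = n(S2O3^2-)/2 = 1.340 × 10^-3 mol
From the 1:3 ratio, n(Cr2O7^2-) in the aliquot = 1/3 × 1.340 × 10^-3 = 4.466 × 10^-4 mol
[Cr2O7^2-] = 4.466 × 10^-4 / 0.01955 = 0.02284 mol/L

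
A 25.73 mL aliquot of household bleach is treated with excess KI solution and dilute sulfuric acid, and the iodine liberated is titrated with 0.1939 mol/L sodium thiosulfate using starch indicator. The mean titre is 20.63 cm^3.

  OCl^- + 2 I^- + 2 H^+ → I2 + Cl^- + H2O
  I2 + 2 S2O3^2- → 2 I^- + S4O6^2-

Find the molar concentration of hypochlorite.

0.07773 mol/L

n(S2O3^2-) = 0.02063 × 0.1939 = 4.000 × 10^-3 mol
n(I2) = n(S2O3^2-)/2 = 2.000 × 10^-3 mol
n(OCl^-) in the aliquot = 2.000 × 10^-3 mol (1:1 ratio)
[OCl^-] = 2.000 × 10^-3 / 0.02573 = 0.07773 mol/L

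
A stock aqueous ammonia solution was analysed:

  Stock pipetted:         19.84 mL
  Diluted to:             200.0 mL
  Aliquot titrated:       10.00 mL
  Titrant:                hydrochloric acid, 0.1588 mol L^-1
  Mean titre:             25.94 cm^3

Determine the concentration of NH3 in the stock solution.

NH3 + HCl → NH4Cl
n(HCl) = 0.02594 × 0.1588 = 4.119 × 10^-3 mol
n(NH3) in the aliquot = 4.119 × 10^-3 mol (1:1 ratio)
[NH3]_dilute = 4.119 × 10^-3 / 0.01000 = 0.4119 mol/L
Dilution factor = 200.0 / 19.84 = 10.08
[NH3]_stock = 0.4119 × 10.08 = 4.152 mol/L

4.152 mol/L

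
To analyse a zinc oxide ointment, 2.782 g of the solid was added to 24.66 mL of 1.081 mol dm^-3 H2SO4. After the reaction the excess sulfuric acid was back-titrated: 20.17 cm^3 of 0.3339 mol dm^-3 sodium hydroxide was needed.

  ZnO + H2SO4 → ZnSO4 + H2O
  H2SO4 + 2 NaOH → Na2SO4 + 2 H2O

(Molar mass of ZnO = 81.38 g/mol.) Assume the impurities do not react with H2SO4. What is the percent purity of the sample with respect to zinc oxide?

n(H2SO4) added = 0.02466 × 1.081 = 0.02666 mol
n(NaOH) used in back-titration = 0.02017 × 0.3339 = 6.735 × 10^-3 mol
From the 1:2 ratio, n(H2SO4) left over = 1/2 × 6.735 × 10^-3 = 3.367 × 10^-3 mol
n(H2SO4) consumed by analyte = 0.02666 − 3.367 × 10^-3 = 0.02329 mol
n(ZnO) = 0.02329 mol (1:1 ratio)
mass of ZnO = 0.02329 × 81.38 = 1.895 g
% ZnO = 1.895 / 2.782 × 100 = 68.13 %

68.13 %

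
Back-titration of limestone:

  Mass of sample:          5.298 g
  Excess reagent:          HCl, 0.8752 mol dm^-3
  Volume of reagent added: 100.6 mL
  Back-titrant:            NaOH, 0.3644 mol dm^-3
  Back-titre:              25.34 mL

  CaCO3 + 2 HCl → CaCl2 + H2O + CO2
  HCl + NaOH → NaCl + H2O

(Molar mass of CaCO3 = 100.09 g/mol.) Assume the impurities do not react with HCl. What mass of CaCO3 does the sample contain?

n(HCl) added = 0.1006 × 0.8752 = 0.08805 mol
n(NaOH) used in back-titration = 0.02534 × 0.3644 = 9.234 × 10^-3 mol
n(HCl) left over = 9.234 × 10^-3 mol (1:1 ratio)
n(HCl) consumed by analyte = 0.08805 − 9.234 × 10^-3 = 0.07881 mol
From the 1:2 ratio, n(CaCO3) = 1/2 × 0.07881 = 0.03941 mol
mass of CaCO3 = 0.03941 × 100.09 = 3.944 g

3.944 g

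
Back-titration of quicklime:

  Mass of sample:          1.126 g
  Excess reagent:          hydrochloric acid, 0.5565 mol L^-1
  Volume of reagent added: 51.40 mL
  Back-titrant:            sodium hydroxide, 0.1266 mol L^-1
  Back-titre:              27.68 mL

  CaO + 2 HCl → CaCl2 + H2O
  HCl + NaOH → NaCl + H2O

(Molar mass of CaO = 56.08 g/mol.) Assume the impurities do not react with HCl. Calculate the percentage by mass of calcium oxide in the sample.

62.50 %

n(HCl) added = 0.05140 × 0.5565 = 0.02860 mol
n(NaOH) used in back-titration = 0.02768 × 0.1266 = 3.504 × 10^-3 mol
n(HCl) left over = 3.504 × 10^-3 mol (1:1 ratio)
n(HCl) consumed by analyte = 0.02860 − 3.504 × 10^-3 = 0.02510 mol
From the 1:2 ratio, n(CaO) = 1/2 × 0.02510 = 0.01255 mol
mass of CaO = 0.01255 × 56.08 = 0.7038 g
% CaO = 0.7038 / 1.126 × 100 = 62.50 %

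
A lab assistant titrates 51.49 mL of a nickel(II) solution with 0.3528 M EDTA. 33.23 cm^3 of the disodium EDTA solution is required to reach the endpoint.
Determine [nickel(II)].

Ni^2+ + EDTA^4- → [Ni(EDTA)]^2-
n(EDTA) = 0.03323 L × 0.3528 mol/L = 0.01172 mol
n(Ni2+) = 0.01172 mol (1:1 mole ratio)
[Ni2+] = 0.01172 mol / 0.05149 L = 0.2277 mol/L

0.2277 M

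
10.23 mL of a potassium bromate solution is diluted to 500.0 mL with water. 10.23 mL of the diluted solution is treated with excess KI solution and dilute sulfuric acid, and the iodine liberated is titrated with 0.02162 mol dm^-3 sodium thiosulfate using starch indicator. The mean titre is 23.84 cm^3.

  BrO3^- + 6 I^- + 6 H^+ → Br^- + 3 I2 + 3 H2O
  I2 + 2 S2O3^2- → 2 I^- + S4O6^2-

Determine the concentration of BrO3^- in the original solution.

0.4104 mol/L

n(S2O3^2-) = 0.02384 × 0.02162 = 5.154 × 10^-4 mol
n(I2) = n(S2O3^2-)/2 = 2.577 × 10^-4 mol
From the 1:3 ratio, n(BrO3^-) in the aliquot = 1/3 × 2.577 × 10^-4 = 8.590 × 10^-5 mol
[BrO3^-]_dilute = 8.590 × 10^-5 / 0.01023 = 0.008397 mol/L
[BrO3^-]_original = 0.008397 × 500.0/10.23 = 0.4104 mol/L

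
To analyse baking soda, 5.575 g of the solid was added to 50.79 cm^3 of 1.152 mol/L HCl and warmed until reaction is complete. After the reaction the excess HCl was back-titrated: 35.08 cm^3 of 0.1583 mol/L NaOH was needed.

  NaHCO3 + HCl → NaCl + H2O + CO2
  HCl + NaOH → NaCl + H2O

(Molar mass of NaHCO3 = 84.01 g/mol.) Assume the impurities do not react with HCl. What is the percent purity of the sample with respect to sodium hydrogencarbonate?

79.80 %

n(HCl) added = 0.05079 × 1.152 = 0.05851 mol
n(NaOH) used in back-titration = 0.03508 × 0.1583 = 5.553 × 10^-3 mol
n(HCl) left over = 5.553 × 10^-3 mol (1:1 ratio)
n(HCl) consumed by analyte = 0.05851 − 5.553 × 10^-3 = 0.05296 mol
n(NaHCO3) = 0.05296 mol (1:1 ratio)
mass of NaHCO3 = 0.05296 × 84.01 = 4.449 g
% NaHCO3 = 4.449 / 5.575 × 100 = 79.80 %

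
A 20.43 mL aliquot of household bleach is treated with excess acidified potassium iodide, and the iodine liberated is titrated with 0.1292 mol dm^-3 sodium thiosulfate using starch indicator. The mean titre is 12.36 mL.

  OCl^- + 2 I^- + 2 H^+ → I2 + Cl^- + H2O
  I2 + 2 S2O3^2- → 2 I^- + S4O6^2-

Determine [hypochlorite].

0.03908 mol/L

n(S2O3^2-) = 0.01236 × 0.1292 = 1.597 × 10^-3 mol
n(I2) = n(S2O3^2-)/2 = 7.985 × 10^-4 mol
n(OCl^-) in the aliquot = 7.985 × 10^-4 mol (1:1 ratio)
[OCl^-] = 7.985 × 10^-4 / 0.02043 = 0.03908 mol/L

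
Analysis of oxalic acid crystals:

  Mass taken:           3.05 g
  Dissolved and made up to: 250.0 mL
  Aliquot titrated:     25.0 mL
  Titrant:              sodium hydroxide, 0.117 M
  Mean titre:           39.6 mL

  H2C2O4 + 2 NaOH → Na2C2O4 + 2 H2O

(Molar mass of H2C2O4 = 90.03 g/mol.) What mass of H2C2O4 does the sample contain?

2.09 g

n(NaOH) per titration = 0.0396 × 0.117 = 4.63 × 10^-3 mol
From the 1:2 ratio, n(H2C2O4) in each aliquot = 1/2 × 4.63 × 10^-3 = 2.32 × 10^-3 mol
n(H2C2O4) in the whole flask = 2.32 × 10^-3 × 250.0/25.0 = 0.0232 mol
mass of H2C2O4 = 0.0232 × 90.03 = 2.09 g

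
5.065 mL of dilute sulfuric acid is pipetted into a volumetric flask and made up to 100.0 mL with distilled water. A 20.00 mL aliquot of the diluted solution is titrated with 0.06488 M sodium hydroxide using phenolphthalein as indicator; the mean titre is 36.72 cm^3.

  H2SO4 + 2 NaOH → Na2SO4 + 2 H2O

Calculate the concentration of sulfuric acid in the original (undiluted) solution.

n(NaOH) = 0.03672 × 0.06488 = 2.382 × 10^-3 mol
From the 1:2 ratio, n(H2SO4) in the aliquot = 1/2 × 2.382 × 10^-3 = 1.191 × 10^-3 mol
[H2SO4]_dilute = 1.191 × 10^-3 / 0.02000 = 0.05956 mol/L
Dilution factor = 100.0 / 5.065 = 19.74
[H2SO4]_stock = 0.05956 × 19.74 = 1.176 mol/L

1.176 M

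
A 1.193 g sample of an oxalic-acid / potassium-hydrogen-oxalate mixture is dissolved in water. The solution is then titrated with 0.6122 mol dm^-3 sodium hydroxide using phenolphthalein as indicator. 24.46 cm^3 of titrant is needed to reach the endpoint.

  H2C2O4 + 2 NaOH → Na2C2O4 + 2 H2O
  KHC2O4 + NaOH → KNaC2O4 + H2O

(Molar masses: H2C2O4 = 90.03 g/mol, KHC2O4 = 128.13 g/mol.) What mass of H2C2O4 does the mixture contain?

0.3930 g

n(NaOH) = 0.02446 × 0.6122 = 0.01497 mol
Let x = n(H2C2O4), y = n(KHC2O4).
Titrant: 2x + 1y = 0.01497;  mass: 90.03x + 128.13y = 1.193
Solving, x = 4.365 × 10^-3 mol, y = 6.243 × 10^-3 mol
mass of H2C2O4 = 4.365 × 10^-3 × 90.03 = 0.3930 g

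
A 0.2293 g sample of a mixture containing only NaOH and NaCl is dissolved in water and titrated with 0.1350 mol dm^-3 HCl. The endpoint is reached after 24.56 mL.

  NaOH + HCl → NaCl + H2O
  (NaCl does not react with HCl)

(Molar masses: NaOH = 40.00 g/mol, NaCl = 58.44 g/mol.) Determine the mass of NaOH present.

0.1326 g

n(HCl) = 0.02456 × 0.1350 = 3.316 × 10^-3 mol
Let x = n(NaOH), y = n(NaCl).
Titrant: 1x = 3.316 × 10^-3;  mass: 40.00x + 58.44y = 0.2293
Solving, x = 3.316 × 10^-3 mol, y = 1.654 × 10^-3 mol
mass of NaOH = 3.316 × 10^-3 × 40.00 = 0.1326 g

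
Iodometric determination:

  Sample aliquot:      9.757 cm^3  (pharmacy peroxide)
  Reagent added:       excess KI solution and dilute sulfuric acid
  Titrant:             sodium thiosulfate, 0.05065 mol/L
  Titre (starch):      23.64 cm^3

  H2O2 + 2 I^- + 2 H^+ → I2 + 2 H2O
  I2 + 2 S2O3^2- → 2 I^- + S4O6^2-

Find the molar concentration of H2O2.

0.06136 mol/L

n(S2O3^2-) = 0.02364 × 0.05065 = 1.197 × 10^-3 mol
n(I2) = n(S2O3^2-)/2 = 5.987 × 10^-4 mol
n(H2O2) in the aliquot = 5.987 × 10^-4 mol (1:1 ratio)
[H2O2] = 5.987 × 10^-4 / 0.009757 = 0.06136 mol/L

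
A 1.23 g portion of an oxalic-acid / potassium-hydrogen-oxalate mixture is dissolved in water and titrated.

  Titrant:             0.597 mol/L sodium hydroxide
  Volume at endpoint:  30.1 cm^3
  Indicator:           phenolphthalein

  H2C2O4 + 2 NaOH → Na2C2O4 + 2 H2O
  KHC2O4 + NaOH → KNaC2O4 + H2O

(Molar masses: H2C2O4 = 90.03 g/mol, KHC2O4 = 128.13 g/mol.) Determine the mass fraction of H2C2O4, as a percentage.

n(NaOH) = 0.0301 × 0.597 = 0.0180 mol
Let x = n(H2C2O4), y = n(KHC2O4).
Titrant: 2x + 1y = 0.0180;  mass: 90.03x + 128.13y = 1.23
Solving, x = 6.45 × 10^-3 mol, y = 5.07 × 10^-3 mol
mass of H2C2O4 = 6.45 × 10^-3 × 90.03 = 0.581 g
% H2C2O4 = 0.581 / 1.23 × 100 = 47.2 %

47.2 %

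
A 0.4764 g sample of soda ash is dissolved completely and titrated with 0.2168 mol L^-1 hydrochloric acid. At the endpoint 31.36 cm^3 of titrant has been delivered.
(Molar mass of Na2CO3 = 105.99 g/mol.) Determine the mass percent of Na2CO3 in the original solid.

75.63 %

Na2CO3 + 2 HCl → 2 NaCl + H2O + CO2
n(HCl) = 0.03136 L × 0.2168 mol/L = 6.799 × 10^-3 mol
From the 1:2 ratio, n(Na2CO3) = 1/2 × 6.799 × 10^-3 = 3.399 × 10^-3 mol
mass of Na2CO3 = 3.399 × 10^-3 × 105.99 g/mol = 0.3603 g
% Na2CO3 = 0.3603 / 0.4764 × 100 = 75.63 %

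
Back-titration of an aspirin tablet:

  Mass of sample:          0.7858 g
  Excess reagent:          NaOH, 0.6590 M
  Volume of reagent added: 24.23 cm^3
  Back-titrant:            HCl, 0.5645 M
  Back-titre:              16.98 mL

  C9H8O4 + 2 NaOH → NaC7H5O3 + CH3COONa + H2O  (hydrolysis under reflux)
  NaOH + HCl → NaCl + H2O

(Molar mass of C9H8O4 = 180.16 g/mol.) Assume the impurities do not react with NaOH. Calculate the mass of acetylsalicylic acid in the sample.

n(NaOH) added = 0.02423 × 0.6590 = 0.01597 mol
n(HCl) used in back-titration = 0.01698 × 0.5645 = 9.585 × 10^-3 mol
n(NaOH) left over = 9.585 × 10^-3 mol (1:1 ratio)
n(NaOH) consumed by analyte = 0.01597 − 9.585 × 10^-3 = 6.382 × 10^-3 mol
From the 1:2 ratio, n(C9H8O4) = 1/2 × 6.382 × 10^-3 = 3.191 × 10^-3 mol
mass of C9H8O4 = 3.191 × 10^-3 × 180.16 = 0.5749 g

0.5749 g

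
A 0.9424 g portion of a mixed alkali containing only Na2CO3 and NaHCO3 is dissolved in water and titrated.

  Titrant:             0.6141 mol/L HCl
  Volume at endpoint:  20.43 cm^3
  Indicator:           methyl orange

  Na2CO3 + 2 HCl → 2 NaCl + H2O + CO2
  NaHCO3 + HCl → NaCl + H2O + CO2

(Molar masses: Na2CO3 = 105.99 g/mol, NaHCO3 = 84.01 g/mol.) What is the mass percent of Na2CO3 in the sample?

20.23 %

n(HCl) = 0.02043 × 0.6141 = 0.01255 mol
Let x = n(Na2CO3), y = n(NaHCO3).
Titrant: 2x + 1y = 0.01255;  mass: 105.99x + 84.01y = 0.9424
Solving, x = 1.799 × 10^-3 mol, y = 8.948 × 10^-3 mol
mass of Na2CO3 = 1.799 × 10^-3 × 105.99 = 0.1907 g
% Na2CO3 = 0.1907 / 0.9424 × 100 = 20.23 %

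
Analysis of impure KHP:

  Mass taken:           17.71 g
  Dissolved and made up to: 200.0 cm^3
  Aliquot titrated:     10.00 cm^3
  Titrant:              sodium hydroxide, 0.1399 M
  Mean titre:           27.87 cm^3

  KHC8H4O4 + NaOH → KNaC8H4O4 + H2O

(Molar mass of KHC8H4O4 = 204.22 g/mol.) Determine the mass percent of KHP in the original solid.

n(NaOH) per titration = 0.02787 × 0.1399 = 3.899 × 10^-3 mol
n(KHC8H4O4) in each aliquot = 3.899 × 10^-3 mol (1:1 ratio)
n(KHC8H4O4) in the whole flask = 3.899 × 10^-3 × 200.0/10.00 = 0.07798 mol
mass of KHC8H4O4 = 0.07798 × 204.22 = 15.93 g
% KHC8H4O4 = 15.93 / 17.71 × 100 = 89.92 %

89.92 %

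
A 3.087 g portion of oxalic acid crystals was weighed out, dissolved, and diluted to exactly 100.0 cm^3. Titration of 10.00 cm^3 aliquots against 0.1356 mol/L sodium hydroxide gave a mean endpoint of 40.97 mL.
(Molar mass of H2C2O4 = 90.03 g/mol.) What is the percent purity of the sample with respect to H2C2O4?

H2C2O4 + 2 NaOH → Na2C2O4 + 2 H2O
n(NaOH) per titration = 0.04097 × 0.1356 = 5.556 × 10^-3 mol
From the 1:2 ratio, n(H2C2O4) in each aliquot = 1/2 × 5.556 × 10^-3 = 2.778 × 10^-3 mol
n(H2C2O4) in the whole flask = 2.778 × 10^-3 × 100.0/10.00 = 0.02778 mol
mass of H2C2O4 = 0.02778 × 90.03 = 2.501 g
% H2C2O4 = 2.501 / 3.087 × 100 = 81.01 %

81.01 %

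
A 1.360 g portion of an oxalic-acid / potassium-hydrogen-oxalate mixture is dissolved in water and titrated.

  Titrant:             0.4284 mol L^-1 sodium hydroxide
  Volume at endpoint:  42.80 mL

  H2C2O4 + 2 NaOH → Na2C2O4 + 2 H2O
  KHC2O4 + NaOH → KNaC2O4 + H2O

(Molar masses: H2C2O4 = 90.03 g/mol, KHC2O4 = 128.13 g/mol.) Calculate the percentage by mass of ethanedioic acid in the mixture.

n(NaOH) = 0.04280 × 0.4284 = 0.01834 mol
Let x = n(H2C2O4), y = n(KHC2O4).
Titrant: 2x + 1y = 0.01834;  mass: 90.03x + 128.13y = 1.360
Solving, x = 5.952 × 10^-3 mol, y = 6.432 × 10^-3 mol
mass of H2C2O4 = 5.952 × 10^-3 × 90.03 = 0.5358 g
% H2C2O4 = 0.5358 / 1.360 × 100 = 39.40 %

39.40 %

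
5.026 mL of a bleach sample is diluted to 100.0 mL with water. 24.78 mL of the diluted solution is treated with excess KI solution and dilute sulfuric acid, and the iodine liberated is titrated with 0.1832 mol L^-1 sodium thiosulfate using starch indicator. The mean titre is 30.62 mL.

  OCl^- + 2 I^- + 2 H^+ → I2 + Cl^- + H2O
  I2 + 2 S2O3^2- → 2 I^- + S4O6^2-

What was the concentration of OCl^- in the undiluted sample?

2.252 mol/L

n(S2O3^2-) = 0.03062 × 0.1832 = 5.610 × 10^-3 mol
n(I2) = n(S2O3^2-)/2 = 2.805 × 10^-3 mol
n(OCl^-) in the aliquot = 2.805 × 10^-3 mol (1:1 ratio)
[OCl^-]_dilute = 2.805 × 10^-3 / 0.02478 = 0.1132 mol/L
[OCl^-]_original = 0.1132 × 100.0/5.026 = 2.252 mol/L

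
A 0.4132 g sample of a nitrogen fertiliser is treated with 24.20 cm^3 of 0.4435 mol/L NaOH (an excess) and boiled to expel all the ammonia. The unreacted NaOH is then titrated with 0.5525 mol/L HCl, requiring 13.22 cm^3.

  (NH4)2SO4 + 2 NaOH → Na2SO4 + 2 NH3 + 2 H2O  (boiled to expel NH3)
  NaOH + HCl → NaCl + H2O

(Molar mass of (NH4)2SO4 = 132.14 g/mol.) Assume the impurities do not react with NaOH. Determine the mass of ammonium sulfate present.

0.2265 g

n(NaOH) added = 0.02420 × 0.4435 = 0.01073 mol
n(HCl) used in back-titration = 0.01322 × 0.5525 = 7.304 × 10^-3 mol
n(NaOH) left over = 7.304 × 10^-3 mol (1:1 ratio)
n(NaOH) consumed by analyte = 0.01073 − 7.304 × 10^-3 = 3.429 × 10^-3 mol
From the 1:2 ratio, n((NH4)2SO4) = 1/2 × 3.429 × 10^-3 = 1.714 × 10^-3 mol
mass of (NH4)2SO4 = 1.714 × 10^-3 × 132.14 = 0.2265 g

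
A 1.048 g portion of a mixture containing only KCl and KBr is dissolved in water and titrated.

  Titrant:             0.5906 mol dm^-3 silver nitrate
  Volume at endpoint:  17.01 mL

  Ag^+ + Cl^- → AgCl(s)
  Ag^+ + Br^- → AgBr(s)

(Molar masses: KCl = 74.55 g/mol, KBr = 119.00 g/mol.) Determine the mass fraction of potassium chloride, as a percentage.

23.60 %

n(AgNO3) = 0.01701 × 0.5906 = 0.01005 mol
Let x = n(KCl), y = n(KBr).
Titrant: 1x + 1y = 0.01005;  mass: 74.55x + 119.00y = 1.048
Solving, x = 3.318 × 10^-3 mol, y = 6.728 × 10^-3 mol
mass of KCl = 3.318 × 10^-3 × 74.55 = 0.2474 g
% KCl = 0.2474 / 1.048 × 100 = 23.60 %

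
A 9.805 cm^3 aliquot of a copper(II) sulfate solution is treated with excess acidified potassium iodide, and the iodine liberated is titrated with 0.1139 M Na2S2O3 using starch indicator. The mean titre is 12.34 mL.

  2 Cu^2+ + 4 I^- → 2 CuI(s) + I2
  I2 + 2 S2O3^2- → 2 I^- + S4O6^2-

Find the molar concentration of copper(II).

0.1433 M

n(S2O3^2-) = 0.01234 × 0.1139 = 1.406 × 10^-3 mol
n(I2) = n(S2O3^2-)/2 = 7.028 × 10^-4 mol
From the 2:1 ratio, n(Cu2+) in the aliquot = 2/1 × 7.028 × 10^-4 = 1.406 × 10^-3 mol
[Cu2+] = 1.406 × 10^-3 / 0.009805 = 0.1433 mol/L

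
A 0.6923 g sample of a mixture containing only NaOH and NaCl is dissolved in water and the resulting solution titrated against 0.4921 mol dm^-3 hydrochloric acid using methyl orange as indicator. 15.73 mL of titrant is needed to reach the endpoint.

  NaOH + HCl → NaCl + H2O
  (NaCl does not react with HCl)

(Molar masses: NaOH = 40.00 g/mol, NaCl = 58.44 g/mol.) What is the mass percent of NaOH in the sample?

44.72 %

n(HCl) = 0.01573 × 0.4921 = 7.741 × 10^-3 mol
Let x = n(NaOH), y = n(NaCl).
Titrant: 1x = 7.741 × 10^-3;  mass: 40.00x + 58.44y = 0.6923
Solving, x = 7.741 × 10^-3 mol, y = 6.548 × 10^-3 mol
mass of NaOH = 7.741 × 10^-3 × 40.00 = 0.3096 g
% NaOH = 0.3096 / 0.6923 × 100 = 44.72 %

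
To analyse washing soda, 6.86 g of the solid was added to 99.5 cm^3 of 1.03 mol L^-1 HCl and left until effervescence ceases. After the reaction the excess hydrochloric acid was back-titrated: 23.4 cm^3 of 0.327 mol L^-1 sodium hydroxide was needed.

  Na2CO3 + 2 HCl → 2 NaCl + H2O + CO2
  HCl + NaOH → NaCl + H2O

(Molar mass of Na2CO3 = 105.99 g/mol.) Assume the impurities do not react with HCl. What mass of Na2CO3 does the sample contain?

n(HCl) added = 0.0995 × 1.03 = 0.102 mol
n(NaOH) used in back-titration = 0.0234 × 0.327 = 7.65 × 10^-3 mol
n(HCl) left over = 7.65 × 10^-3 mol (1:1 ratio)
n(HCl) consumed by analyte = 0.102 − 7.65 × 10^-3 = 0.0948 mol
From the 1:2 ratio, n(Na2CO3) = 1/2 × 0.0948 = 0.0474 mol
mass of Na2CO3 = 0.0474 × 105.99 = 5.03 g

5.03 g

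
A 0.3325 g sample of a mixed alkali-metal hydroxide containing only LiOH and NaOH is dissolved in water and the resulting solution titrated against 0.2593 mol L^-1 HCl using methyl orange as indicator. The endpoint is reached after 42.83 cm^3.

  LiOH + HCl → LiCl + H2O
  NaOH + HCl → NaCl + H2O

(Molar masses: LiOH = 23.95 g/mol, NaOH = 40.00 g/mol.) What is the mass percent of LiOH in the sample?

50.14 %

n(HCl) = 0.04283 × 0.2593 = 0.01111 mol
Let x = n(LiOH), y = n(NaOH).
Titrant: 1x + 1y = 0.01111;  mass: 23.95x + 40.00y = 0.3325
Solving, x = 6.962 × 10^-3 mol, y = 4.144 × 10^-3 mol
mass of LiOH = 6.962 × 10^-3 × 23.95 = 0.1667 g
% LiOH = 0.1667 / 0.3325 × 100 = 50.14 %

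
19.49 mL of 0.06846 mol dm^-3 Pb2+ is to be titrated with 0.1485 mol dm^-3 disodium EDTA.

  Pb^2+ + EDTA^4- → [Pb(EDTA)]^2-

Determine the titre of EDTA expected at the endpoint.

8.985 mL

n(Pb2+) = 0.01949 L × 0.06846 mol/L = 1.334 × 10^-3 mol
n(EDTA) = 1.334 × 10^-3 mol (1:1 stoichiometry)
V(EDTA) = 1.334 × 10^-3 mol / 0.1485 mol/L = 0.008985 L = 8.985 mL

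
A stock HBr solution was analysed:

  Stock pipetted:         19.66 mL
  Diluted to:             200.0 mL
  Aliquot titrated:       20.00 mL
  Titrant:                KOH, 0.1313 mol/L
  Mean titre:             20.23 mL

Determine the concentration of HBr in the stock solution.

HBr + KOH → KBr + H2O
n(KOH) = 0.02023 × 0.1313 = 2.656 × 10^-3 mol
n(HBr) in the aliquot = 2.656 × 10^-3 mol (1:1 ratio)
[HBr]_dilute = 2.656 × 10^-3 / 0.02000 = 0.1328 mol/L
Dilution factor = 200.0 / 19.66 = 10.17
[HBr]_stock = 0.1328 × 10.17 = 1.351 mol/L

1.351 mol/L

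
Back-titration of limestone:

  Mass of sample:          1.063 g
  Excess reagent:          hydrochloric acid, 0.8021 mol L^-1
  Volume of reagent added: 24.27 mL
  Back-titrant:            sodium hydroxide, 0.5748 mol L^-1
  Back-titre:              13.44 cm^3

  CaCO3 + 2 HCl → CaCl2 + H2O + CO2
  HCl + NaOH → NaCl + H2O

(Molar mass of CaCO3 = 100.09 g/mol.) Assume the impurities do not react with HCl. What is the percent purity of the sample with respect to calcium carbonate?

55.28 %

n(HCl) added = 0.02427 × 0.8021 = 0.01947 mol
n(NaOH) used in back-titration = 0.01344 × 0.5748 = 7.725 × 10^-3 mol
n(HCl) left over = 7.725 × 10^-3 mol (1:1 ratio)
n(HCl) consumed by analyte = 0.01947 − 7.725 × 10^-3 = 0.01174 mol
From the 1:2 ratio, n(CaCO3) = 1/2 × 0.01174 = 5.871 × 10^-3 mol
mass of CaCO3 = 5.871 × 10^-3 × 100.09 = 0.5876 g
% CaCO3 = 0.5876 / 1.063 × 100 = 55.28 %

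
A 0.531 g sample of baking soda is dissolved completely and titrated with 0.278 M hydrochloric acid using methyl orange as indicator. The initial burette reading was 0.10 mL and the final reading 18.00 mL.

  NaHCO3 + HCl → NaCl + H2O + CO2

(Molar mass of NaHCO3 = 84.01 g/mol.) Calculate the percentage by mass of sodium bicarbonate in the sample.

78.7 %

n(HCl) = 0.0179 L × 0.278 mol/L = 4.98 × 10^-3 mol
n(NaHCO3) = 4.98 × 10^-3 mol (1:1 ratio)
mass of NaHCO3 = 4.98 × 10^-3 × 84.01 g/mol = 0.418 g
% NaHCO3 = 0.418 / 0.531 × 100 = 78.7 %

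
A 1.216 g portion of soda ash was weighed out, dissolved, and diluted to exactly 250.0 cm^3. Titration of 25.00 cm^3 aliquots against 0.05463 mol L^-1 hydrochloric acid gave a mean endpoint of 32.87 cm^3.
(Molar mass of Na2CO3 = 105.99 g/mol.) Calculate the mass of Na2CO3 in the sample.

Na2CO3 + 2 HCl → 2 NaCl + H2O + CO2
n(HCl) per titration = 0.03287 × 0.05463 = 1.796 × 10^-3 mol
From the 1:2 ratio, n(Na2CO3) in each aliquot = 1/2 × 1.796 × 10^-3 = 8.978 × 10^-4 mol
n(Na2CO3) in the whole flask = 8.978 × 10^-4 × 250.0/25.00 = 8.978 × 10^-3 mol
mass of Na2CO3 = 8.978 × 10^-3 × 105.99 = 0.9516 g

0.9516 g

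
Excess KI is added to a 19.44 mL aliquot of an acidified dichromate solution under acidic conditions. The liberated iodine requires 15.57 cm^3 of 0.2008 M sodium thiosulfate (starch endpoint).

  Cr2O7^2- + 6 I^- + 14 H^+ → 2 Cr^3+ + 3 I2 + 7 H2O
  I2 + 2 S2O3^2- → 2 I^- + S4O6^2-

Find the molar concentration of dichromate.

0.02680 M

n(S2O3^2-) = 0.01557 × 0.2008 = 3.126 × 10^-3 mol
n(I2) = n(S2O3^2-)/2 = 1.563 × 10^-3 mol
From the 1:3 ratio, n(Cr2O7^2-) in the aliquot = 1/3 × 1.563 × 10^-3 = 5.211 × 10^-4 mol
[Cr2O7^2-] = 5.211 × 10^-4 / 0.01944 = 0.02680 mol/L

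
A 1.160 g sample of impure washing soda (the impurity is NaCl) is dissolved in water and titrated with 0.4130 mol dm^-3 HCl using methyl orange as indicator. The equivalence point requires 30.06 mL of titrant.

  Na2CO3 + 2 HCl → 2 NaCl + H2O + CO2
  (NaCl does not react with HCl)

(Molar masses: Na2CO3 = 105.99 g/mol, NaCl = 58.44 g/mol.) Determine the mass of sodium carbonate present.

0.6579 g

n(HCl) = 0.03006 × 0.4130 = 0.01241 mol
Let x = n(Na2CO3), y = n(NaCl).
Titrant: 2x = 0.01241;  mass: 105.99x + 58.44y = 1.160
Solving, x = 6.207 × 10^-3 mol, y = 8.591 × 10^-3 mol
mass of Na2CO3 = 6.207 × 10^-3 × 105.99 = 0.6579 g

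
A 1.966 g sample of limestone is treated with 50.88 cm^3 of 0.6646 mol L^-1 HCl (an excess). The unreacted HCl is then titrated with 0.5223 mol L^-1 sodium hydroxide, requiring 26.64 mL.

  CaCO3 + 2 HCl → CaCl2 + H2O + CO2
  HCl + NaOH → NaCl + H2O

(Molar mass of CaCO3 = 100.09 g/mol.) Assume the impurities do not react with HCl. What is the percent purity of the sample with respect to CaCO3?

n(HCl) added = 0.05088 × 0.6646 = 0.03381 mol
n(NaOH) used in back-titration = 0.02664 × 0.5223 = 0.01391 mol
n(HCl) left over = 0.01391 mol (1:1 ratio)
n(HCl) consumed by analyte = 0.03381 − 0.01391 = 0.01990 mol
From the 1:2 ratio, n(CaCO3) = 1/2 × 0.01990 = 9.950 × 10^-3 mol
mass of CaCO3 = 9.950 × 10^-3 × 100.09 = 0.9959 g
% CaCO3 = 0.9959 / 1.966 × 100 = 50.66 %

50.66 %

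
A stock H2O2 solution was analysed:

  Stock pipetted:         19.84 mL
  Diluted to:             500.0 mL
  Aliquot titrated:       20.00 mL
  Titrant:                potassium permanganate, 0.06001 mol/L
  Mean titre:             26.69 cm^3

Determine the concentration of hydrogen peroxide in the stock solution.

5.046 mol/L

2 MnO4^- + 5 H2O2 + 6 H^+ → 2 Mn^2+ + 5 O2 + 8 H2O
n(KMnO4) = 0.02669 × 0.06001 = 1.602 × 10^-3 mol
From the 5:2 ratio, n(H2O2) in the aliquot = 5/2 × 1.602 × 10^-3 = 4.004 × 10^-3 mol
[H2O2]_dilute = 4.004 × 10^-3 / 0.02000 = 0.2002 mol/L
Dilution factor = 500.0 / 19.84 = 25.20
[H2O2]_stock = 0.2002 × 25.20 = 5.046 mol/L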